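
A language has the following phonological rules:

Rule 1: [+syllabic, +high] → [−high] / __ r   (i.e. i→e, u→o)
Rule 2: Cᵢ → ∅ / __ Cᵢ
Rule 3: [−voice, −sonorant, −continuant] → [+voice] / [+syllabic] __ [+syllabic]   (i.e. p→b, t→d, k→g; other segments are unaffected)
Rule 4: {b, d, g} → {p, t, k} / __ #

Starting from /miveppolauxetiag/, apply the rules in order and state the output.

mivebolauxediak

Rule 1 (pre-rhotic lowering): no segment meets the environment; /miveppolauxetiag/ is unchanged.
Rule 2 (degemination): /pp/ is a geminate; the first /p/ deletes. /miveppolauxetiag/ → mivepolauxetiag.
Rule 3 (intervocalic voicing): /p/ is a voiceless stop between vowels /e/ and /o/, so it voices to [b]. /t/ is a voiceless stop between vowels /e/ and /i/, so it voices to [d]. /mivepolauxetiag/ → mivebolauxediag.
Rule 4 (final devoicing): /g/ is a voiced stop in word-final position, so it devoices to [k]. /mivebolauxediag/ → mivebolauxediak.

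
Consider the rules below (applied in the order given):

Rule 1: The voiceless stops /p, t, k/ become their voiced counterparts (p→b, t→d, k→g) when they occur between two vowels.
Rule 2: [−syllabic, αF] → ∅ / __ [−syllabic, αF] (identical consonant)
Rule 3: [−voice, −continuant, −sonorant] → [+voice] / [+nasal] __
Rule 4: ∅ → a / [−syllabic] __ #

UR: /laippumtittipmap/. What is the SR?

laipumditipmapa

Rule 1 (intervocalic voicing): no segment meets the environment; /laippumtittipmap/ is unchanged.
Rule 2 (degemination): /pp/ is a geminate; the first /p/ deletes. /tt/ is a geminate; the first /t/ deletes. /laippumtittipmap/ → laipumtitipmap.
Rule 3 (post-nasal voicing): /t/ is a voiceless stop immediately after the nasal /m/, so it voices to [d]. /laipumtitipmap/ → laipumditipmap.
Rule 4 (final a-epenthesis): the form ends in the consonant /p/, so [a] is inserted word-finally. /laipumditipmap/ → laipumditipmapa.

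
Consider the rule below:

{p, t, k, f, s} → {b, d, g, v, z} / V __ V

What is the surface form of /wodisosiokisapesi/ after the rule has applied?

/s/ is a voiceless obstruent between vowels /i/ and /o/, so it voices to [z].
/s/ is a voiceless obstruent between vowels /o/ and /i/, so it voices to [z].
/k/ is a voiceless obstruent between vowels /o/ and /i/, so it voices to [g].
/s/ is a voiceless obstruent between vowels /i/ and /a/, so it voices to [z].
/p/ is a voiceless obstruent between vowels /a/ and /e/, so it voices to [b].
/s/ is a voiceless obstruent between vowels /e/ and /i/, so it voices to [z].
Surface form: [wodizoziogizabezi].

wodizoziogizabezi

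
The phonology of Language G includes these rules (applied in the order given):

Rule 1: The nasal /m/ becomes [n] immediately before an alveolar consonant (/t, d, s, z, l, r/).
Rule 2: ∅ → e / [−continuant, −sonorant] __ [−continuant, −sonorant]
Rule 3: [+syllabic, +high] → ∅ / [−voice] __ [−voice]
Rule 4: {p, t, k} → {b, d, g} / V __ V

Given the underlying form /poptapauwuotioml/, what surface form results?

Rule 1 (nasal place assimilation): /m/ precedes the alveolar consonant /l/, so it assimilates in place to [n]. /poptapauwuotioml/ → poptapauwuotionl.
Rule 2 (stop-cluster e-epenthesis): /p/ and /t/ form a stop–stop cluster, so [e] is inserted between them. /poptapauwuotionl/ → popetapauwuotionl.
Rule 3 (high vowel syncope): no segment meets the environment; /popetapauwuotionl/ is unchanged.
Rule 4 (intervocalic voicing): /p/ is a voiceless stop between vowels /o/ and /e/, so it voices to [b]. /t/ is a voiceless stop between vowels /e/ and /a/, so it voices to [d]. /p/ is a voiceless stop between vowels /a/ and /a/, so it voices to [b]. /t/ is a voiceless stop between vowels /o/ and /i/, so it voices to [d]. /popetapauwuotionl/ → pobedabauwuodionl.

pobedabauwuodionl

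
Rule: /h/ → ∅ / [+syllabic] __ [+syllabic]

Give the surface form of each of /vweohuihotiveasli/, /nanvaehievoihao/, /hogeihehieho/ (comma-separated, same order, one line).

/vweohuihotiveasli/: /h/ occurs between vowels /o/ and /u/, so it deletes. /h/ occurs between vowels /i/ and /o/, so it deletes. → [vweouiotiveasli].
/nanvaehievoihao/: /h/ occurs between vowels /e/ and /i/, so it deletes. /h/ occurs between vowels /i/ and /a/, so it deletes. → [nanvaeievoiao].
/hogeihehieho/: /h/ occurs between vowels /i/ and /e/, so it deletes. /h/ occurs between vowels /e/ and /i/, so it deletes. /h/ occurs between vowels /e/ and /o/, so it deletes. → [hogeieieo].

vweouiotiveasli, nanvaeievoiao, hogeieieo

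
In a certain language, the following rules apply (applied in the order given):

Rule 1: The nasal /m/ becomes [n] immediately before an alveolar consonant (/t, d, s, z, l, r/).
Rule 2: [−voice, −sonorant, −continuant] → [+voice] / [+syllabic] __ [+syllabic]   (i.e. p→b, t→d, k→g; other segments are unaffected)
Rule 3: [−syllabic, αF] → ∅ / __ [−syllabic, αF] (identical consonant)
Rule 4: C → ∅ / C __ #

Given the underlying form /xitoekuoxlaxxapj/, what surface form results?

Rule 1 (nasal place assimilation): no segment meets the environment; /xitoekuoxlaxxapj/ is unchanged.
Rule 2 (intervocalic voicing): /t/ is a voiceless stop between vowels /i/ and /o/, so it voices to [d]. /k/ is a voiceless stop between vowels /e/ and /u/, so it voices to [g]. /xitoekuoxlaxxapj/ → xidoeguoxlaxxapj.
Rule 3 (degemination): /xx/ is a geminate; the first /x/ deletes. /xidoeguoxlaxxapj/ → xidoeguoxlaxapj.
Rule 4 (final cluster simplification): /j/ is the second consonant of a word-final cluster /pj/, so it deletes. /xidoeguoxlaxapj/ → xidoeguoxlaxap.

xidoeguoxlaxap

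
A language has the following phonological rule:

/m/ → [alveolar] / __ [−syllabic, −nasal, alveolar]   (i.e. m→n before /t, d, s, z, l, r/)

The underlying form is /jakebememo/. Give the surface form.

No segment of /jakebememo/ meets the structural description of the rule, so the form surfaces unchanged.

jakebememo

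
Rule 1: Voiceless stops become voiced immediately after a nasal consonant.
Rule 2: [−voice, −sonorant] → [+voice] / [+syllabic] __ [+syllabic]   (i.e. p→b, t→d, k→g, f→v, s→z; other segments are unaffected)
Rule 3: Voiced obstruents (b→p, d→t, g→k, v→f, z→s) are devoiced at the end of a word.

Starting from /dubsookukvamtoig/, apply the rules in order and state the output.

dubsoogukvamdoik

Rule 1 (post-nasal voicing): /t/ is a voiceless stop immediately after the nasal /m/, so it voices to [d]. /dubsookukvamtoig/ → dubsookukvamdoig.
Rule 2 (intervocalic voicing): /k/ is a voiceless obstruent between vowels /o/ and /u/, so it voices to [g]. /dubsookukvamdoig/ → dubsoogukvamdoig.
Rule 3 (final devoicing): /g/ is a voiced obstruent in word-final position, so it devoices to [k]. /dubsoogukvamdoig/ → dubsoogukvamdoik.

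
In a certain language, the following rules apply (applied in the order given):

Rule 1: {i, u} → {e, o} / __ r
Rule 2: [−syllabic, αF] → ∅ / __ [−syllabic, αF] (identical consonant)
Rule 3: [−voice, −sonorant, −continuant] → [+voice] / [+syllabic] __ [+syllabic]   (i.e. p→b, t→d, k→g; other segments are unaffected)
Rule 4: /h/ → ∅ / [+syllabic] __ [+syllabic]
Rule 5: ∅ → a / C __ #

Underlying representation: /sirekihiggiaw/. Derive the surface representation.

Rule 1 (pre-rhotic lowering): /i/ is a high vowel immediately before /r/, so it lowers to [e]. /sirekihiggiaw/ → serekihiggiaw.
Rule 2 (degemination): /gg/ is a geminate; the first /g/ deletes. /serekihiggiaw/ → serekihigiaw.
Rule 3 (intervocalic voicing): /k/ is a voiceless stop between vowels /e/ and /i/, so it voices to [g]. /serekihigiaw/ → seregihigiaw.
Rule 4 (intervocalic h-deletion): /h/ occurs between vowels /i/ and /i/, so it deletes. /seregihigiaw/ → seregiigiaw.
Rule 5 (final a-epenthesis): the form ends in the consonant /w/, so [a] is inserted word-finally. /seregiigiaw/ → seregiigiawa.

seregiigiawa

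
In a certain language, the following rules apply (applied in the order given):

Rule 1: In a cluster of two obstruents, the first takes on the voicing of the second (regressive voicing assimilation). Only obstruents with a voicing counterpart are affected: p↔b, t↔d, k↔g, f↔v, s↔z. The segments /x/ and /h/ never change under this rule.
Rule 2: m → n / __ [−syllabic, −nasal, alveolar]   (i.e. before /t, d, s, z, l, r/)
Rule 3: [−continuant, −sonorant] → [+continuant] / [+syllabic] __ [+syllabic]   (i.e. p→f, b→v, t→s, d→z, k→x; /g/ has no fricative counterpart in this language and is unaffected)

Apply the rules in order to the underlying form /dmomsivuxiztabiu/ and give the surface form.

dmonsivuxistaviu

Rule 1 (regressive voicing assimilation): /z/ precedes the voiceless obstruent /t/, so it devoices to [s] by assimilation. /dmomsivuxiztabiu/ → dmomsivuxistabiu.
Rule 2 (nasal place assimilation): /m/ precedes the alveolar consonant /s/, so it assimilates in place to [n]. /dmomsivuxistabiu/ → dmonsivuxistabiu.
Rule 3 (intervocalic spirantization): /b/ is a stop between vowels /a/ and /i/, so it spirantizes to the fricative [v]. /dmonsivuxistabiu/ → dmonsivuxistaviu.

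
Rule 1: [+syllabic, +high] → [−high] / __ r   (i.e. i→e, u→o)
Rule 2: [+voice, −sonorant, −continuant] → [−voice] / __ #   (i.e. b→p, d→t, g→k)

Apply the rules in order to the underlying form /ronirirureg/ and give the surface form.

Rule 1 (pre-rhotic lowering): /i/ is a high vowel immediately before /r/, so it lowers to [e]. /i/ is a high vowel immediately before /r/, so it lowers to [e]. /u/ is a high vowel immediately before /r/, so it lowers to [o]. /ronirirureg/ → ronereroreg.
Rule 2 (final devoicing): /g/ is a voiced stop in word-final position, so it devoices to [k]. /ronereroreg/ → ronererorek.

ronererorek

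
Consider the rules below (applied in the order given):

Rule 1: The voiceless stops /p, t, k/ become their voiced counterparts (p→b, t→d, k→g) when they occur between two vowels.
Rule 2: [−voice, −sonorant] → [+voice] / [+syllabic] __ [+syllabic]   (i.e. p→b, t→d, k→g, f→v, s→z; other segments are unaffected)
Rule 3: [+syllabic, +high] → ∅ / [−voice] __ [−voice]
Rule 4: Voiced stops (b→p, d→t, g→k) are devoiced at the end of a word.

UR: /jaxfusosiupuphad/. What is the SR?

Rule 1 (intervocalic voicing): /p/ is a voiceless stop between vowels /u/ and /u/, so it voices to [b]. /jaxfusosiupuphad/ → jaxfusosiubuphad.
Rule 2 (intervocalic voicing): /s/ is a voiceless obstruent between vowels /u/ and /o/, so it voices to [z]. /s/ is a voiceless obstruent between vowels /o/ and /i/, so it voices to [z]. /jaxfusosiubuphad/ → jaxfuzoziubuphad.
Rule 3 (high vowel syncope): no segment meets the environment; /jaxfuzoziubuphad/ is unchanged.
Rule 4 (final devoicing): /d/ is a voiced stop in word-final position, so it devoices to [t]. /jaxfuzoziubuphad/ → jaxfuzoziubuphat.

jaxfuzoziubuphat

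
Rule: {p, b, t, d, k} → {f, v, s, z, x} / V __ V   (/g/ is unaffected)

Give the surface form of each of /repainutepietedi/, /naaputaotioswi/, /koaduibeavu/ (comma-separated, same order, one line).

refainusefiesezi, naafusaosioswi, koazuiveavu

/repainutepietedi/: /p/ is a stop between vowels /e/ and /a/, so it spirantizes to the fricative [f]. /t/ is a stop between vowels /u/ and /e/, so it spirantizes to the fricative [s]. /p/ is a stop between vowels /e/ and /i/, so it spirantizes to the fricative [f]. /t/ is a stop between vowels /e/ and /e/, so it spirantizes to the fricative [s]. /d/ is a stop between vowels /e/ and /i/, so it spirantizes to the fricative [z]. → [refainusefiesezi].
/naaputaotioswi/: /p/ is a stop between vowels /a/ and /u/, so it spirantizes to the fricative [f]. /t/ is a stop between vowels /u/ and /a/, so it spirantizes to the fricative [s]. /t/ is a stop between vowels /o/ and /i/, so it spirantizes to the fricative [s]. → [naafusaosioswi].
/koaduibeavu/: /d/ is a stop between vowels /a/ and /u/, so it spirantizes to the fricative [z]. /b/ is a stop between vowels /i/ and /e/, so it spirantizes to the fricative [v]. → [koazuiveavu].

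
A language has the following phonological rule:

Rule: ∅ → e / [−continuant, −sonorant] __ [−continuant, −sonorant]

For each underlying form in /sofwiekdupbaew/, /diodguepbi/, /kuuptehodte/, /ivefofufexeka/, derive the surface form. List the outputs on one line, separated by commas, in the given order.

/sofwiekdupbaew/: /k/ and /d/ form a stop–stop cluster, so [e] is inserted between them. /p/ and /b/ form a stop–stop cluster, so [e] is inserted between them. → [sofwiekedupebaew].
/diodguepbi/: /d/ and /g/ form a stop–stop cluster, so [e] is inserted between them. /p/ and /b/ form a stop–stop cluster, so [e] is inserted between them. → [diodeguepebi].
/kuuptehodte/: /p/ and /t/ form a stop–stop cluster, so [e] is inserted between them. /d/ and /t/ form a stop–stop cluster, so [e] is inserted between them. → [kuupetehodete].
/ivefofufexeka/: the rule's environment is not met; surfaces unchanged as [ivefofufexeka].

sofwiekedupebaew, diodeguepebi, kuupetehodete, ivefofufexeka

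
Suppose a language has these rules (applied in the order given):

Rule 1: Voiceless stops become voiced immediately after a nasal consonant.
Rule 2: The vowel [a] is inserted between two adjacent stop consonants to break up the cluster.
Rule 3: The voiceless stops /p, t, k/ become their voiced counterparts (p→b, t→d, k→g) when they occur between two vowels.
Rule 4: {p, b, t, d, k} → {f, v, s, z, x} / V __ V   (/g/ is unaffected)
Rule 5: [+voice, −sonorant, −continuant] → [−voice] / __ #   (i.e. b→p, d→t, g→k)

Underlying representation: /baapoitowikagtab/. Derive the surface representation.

Rule 1 (post-nasal voicing): no segment meets the environment; /baapoitowikagtab/ is unchanged.
Rule 2 (stop-cluster a-epenthesis): /g/ and /t/ form a stop–stop cluster, so [a] is inserted between them. /baapoitowikagtab/ → baapoitowikagatab.
Rule 3 (intervocalic voicing): /p/ is a voiceless stop between vowels /a/ and /o/, so it voices to [b]. /t/ is a voiceless stop between vowels /i/ and /o/, so it voices to [d]. /k/ is a voiceless stop between vowels /i/ and /a/, so it voices to [g]. /t/ is a voiceless stop between vowels /a/ and /a/, so it voices to [d]. /baapoitowikagatab/ → baaboidowigagadab.
Rule 4 (intervocalic spirantization): /b/ is a stop between vowels /a/ and /o/, so it spirantizes to the fricative [v]. /d/ is a stop between vowels /i/ and /o/, so it spirantizes to the fricative [z]. /d/ is a stop between vowels /a/ and /a/, so it spirantizes to the fricative [z]. /baaboidowigagadab/ → baavoizowigagazab.
Rule 5 (final devoicing): /b/ is a voiced stop in word-final position, so it devoices to [p]. /baavoizowigagazab/ → baavoizowigagazap.

baavoizowigagazap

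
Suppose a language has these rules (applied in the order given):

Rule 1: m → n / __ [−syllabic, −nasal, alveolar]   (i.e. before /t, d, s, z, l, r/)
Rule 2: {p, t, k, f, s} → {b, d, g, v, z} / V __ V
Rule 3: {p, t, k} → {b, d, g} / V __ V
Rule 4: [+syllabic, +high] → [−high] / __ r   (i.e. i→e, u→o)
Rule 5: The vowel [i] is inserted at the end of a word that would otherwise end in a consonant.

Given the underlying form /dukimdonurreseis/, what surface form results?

Rule 1 (nasal place assimilation): /m/ precedes the alveolar consonant /d/, so it assimilates in place to [n]. /dukimdonurreseis/ → dukindonurreseis.
Rule 2 (intervocalic voicing): /k/ is a voiceless obstruent between vowels /u/ and /i/, so it voices to [g]. /s/ is a voiceless obstruent between vowels /e/ and /e/, so it voices to [z]. /dukindonurreseis/ → dugindonurrezeis.
Rule 3 (intervocalic voicing): no segment meets the environment; /dugindonurrezeis/ is unchanged.
Rule 4 (pre-rhotic lowering): /u/ is a high vowel immediately before /r/, so it lowers to [o]. /dugindonurrezeis/ → dugindonorrezeis.
Rule 5 (final i-epenthesis): the form ends in the consonant /s/, so [i] is inserted word-finally. /dugindonorrezeis/ → dugindonorrezeisi.

dugindonorrezeisi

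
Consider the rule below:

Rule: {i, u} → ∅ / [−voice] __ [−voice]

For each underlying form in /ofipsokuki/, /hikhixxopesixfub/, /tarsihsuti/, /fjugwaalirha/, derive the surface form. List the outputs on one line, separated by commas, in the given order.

/ofipsokuki/: /i/ is a high vowel flanked by voiceless consonants /f/ and /p/, so it deletes. /u/ is a high vowel flanked by voiceless consonants /k/ and /k/, so it deletes. → [ofpsokki].
/hikhixxopesixfub/: /i/ is a high vowel flanked by voiceless consonants /h/ and /k/, so it deletes. /i/ is a high vowel flanked by voiceless consonants /h/ and /x/, so it deletes. /i/ is a high vowel flanked by voiceless consonants /s/ and /x/, so it deletes. → [hkhxxopesxfub].
/tarsihsuti/: /i/ is a high vowel flanked by voiceless consonants /s/ and /h/, so it deletes. /u/ is a high vowel flanked by voiceless consonants /s/ and /t/, so it deletes. → [tarshsti].
/fjugwaalirha/: the rule's environment is not met; surfaces unchanged as [fjugwaalirha].

ofpsokki, hkhxxopesxfub, tarshsti, fjugwaalirha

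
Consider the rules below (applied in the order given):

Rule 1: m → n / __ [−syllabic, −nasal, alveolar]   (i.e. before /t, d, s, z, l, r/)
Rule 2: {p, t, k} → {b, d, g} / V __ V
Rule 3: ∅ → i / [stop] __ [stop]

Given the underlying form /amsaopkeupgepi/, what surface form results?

ansaopikeupigebi

Rule 1 (nasal place assimilation): /m/ precedes the alveolar consonant /s/, so it assimilates in place to [n]. /amsaopkeupgepi/ → ansaopkeupgepi.
Rule 2 (intervocalic voicing): /p/ is a voiceless stop between vowels /e/ and /i/, so it voices to [b]. /ansaopkeupgepi/ → ansaopkeupgebi.
Rule 3 (stop-cluster i-epenthesis): /p/ and /k/ form a stop–stop cluster, so [i] is inserted between them. /p/ and /g/ form a stop–stop cluster, so [i] is inserted between them. /ansaopkeupgebi/ → ansaopikeupigebi.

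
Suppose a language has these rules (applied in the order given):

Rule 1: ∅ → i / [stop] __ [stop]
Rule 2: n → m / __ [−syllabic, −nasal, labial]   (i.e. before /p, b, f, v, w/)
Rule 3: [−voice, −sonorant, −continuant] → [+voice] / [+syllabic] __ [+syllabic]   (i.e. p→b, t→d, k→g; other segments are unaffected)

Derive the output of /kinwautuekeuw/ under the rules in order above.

Rule 1 (stop-cluster i-epenthesis): no segment meets the environment; /kinwautuekeuw/ is unchanged.
Rule 2 (nasal place assimilation): /n/ precedes the labial consonant /w/, so it assimilates in place to [m]. /kinwautuekeuw/ → kimwautuekeuw.
Rule 3 (intervocalic voicing): /t/ is a voiceless stop between vowels /u/ and /u/, so it voices to [d]. /k/ is a voiceless stop between vowels /e/ and /e/, so it voices to [g]. /kimwautuekeuw/ → kimwauduegeuw.

kimwauduegeuw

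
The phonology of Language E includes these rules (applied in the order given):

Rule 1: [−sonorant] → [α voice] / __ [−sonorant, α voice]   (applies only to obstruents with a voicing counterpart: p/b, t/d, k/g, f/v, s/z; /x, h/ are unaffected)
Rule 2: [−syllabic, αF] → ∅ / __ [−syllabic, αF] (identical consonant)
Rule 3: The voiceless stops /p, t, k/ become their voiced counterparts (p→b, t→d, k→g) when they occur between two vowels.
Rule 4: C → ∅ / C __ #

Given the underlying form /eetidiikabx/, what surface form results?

eedidiigap

Rule 1 (regressive voicing assimilation): /b/ precedes the voiceless obstruent /x/, so it devoices to [p] by assimilation. /eetidiikabx/ → eetidiikapx.
Rule 2 (degemination): no segment meets the environment; /eetidiikapx/ is unchanged.
Rule 3 (intervocalic voicing): /t/ is a voiceless stop between vowels /e/ and /i/, so it voices to [d]. /k/ is a voiceless stop between vowels /i/ and /a/, so it voices to [g]. /eetidiikapx/ → eedidiigapx.
Rule 4 (final cluster simplification): /x/ is the second consonant of a word-final cluster /px/, so it deletes. /eedidiigapx/ → eedidiigap.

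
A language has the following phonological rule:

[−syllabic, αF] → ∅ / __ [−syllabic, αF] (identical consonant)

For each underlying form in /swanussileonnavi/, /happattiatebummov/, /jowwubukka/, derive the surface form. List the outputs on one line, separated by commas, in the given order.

swanusileonavi, hapatiatebumov, jowubuka

/swanussileonnavi/: /ss/ is a geminate; the first /s/ deletes. /nn/ is a geminate; the first /n/ deletes. → [swanusileonavi].
/happattiatebummov/: /pp/ is a geminate; the first /p/ deletes. /tt/ is a geminate; the first /t/ deletes. /mm/ is a geminate; the first /m/ deletes. → [hapatiatebumov].
/jowwubukka/: /ww/ is a geminate; the first /w/ deletes. /kk/ is a geminate; the first /k/ deletes. → [jowubuka].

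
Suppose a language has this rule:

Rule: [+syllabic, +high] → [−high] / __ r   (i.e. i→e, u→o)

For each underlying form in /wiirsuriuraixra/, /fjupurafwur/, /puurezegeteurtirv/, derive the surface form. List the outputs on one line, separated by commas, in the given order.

wiersorioraixra, fjuporafwor, puorezegeteorterv

/wiirsuriuraixra/: /i/ is a high vowel immediately before /r/, so it lowers to [e]. /u/ is a high vowel immediately before /r/, so it lowers to [o]. /u/ is a high vowel immediately before /r/, so it lowers to [o]. → [wiersorioraixra].
/fjupurafwur/: /u/ is a high vowel immediately before /r/, so it lowers to [o]. /u/ is a high vowel immediately before /r/, so it lowers to [o]. → [fjuporafwor].
/puurezegeteurtirv/: /u/ is a high vowel immediately before /r/, so it lowers to [o]. /u/ is a high vowel immediately before /r/, so it lowers to [o]. /i/ is a high vowel immediately before /r/, so it lowers to [e]. → [puorezegeteorterv].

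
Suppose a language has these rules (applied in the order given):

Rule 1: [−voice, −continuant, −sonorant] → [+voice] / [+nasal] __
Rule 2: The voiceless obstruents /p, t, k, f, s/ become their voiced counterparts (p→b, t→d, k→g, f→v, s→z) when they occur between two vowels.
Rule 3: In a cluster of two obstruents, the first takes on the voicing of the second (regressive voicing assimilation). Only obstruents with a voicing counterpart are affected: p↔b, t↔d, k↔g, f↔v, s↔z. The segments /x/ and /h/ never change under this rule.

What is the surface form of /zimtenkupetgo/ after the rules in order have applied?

Rule 1 (post-nasal voicing): /t/ is a voiceless stop immediately after the nasal /m/, so it voices to [d]. /k/ is a voiceless stop immediately after the nasal /n/, so it voices to [g]. /zimtenkupetgo/ → zimdengupetgo.
Rule 2 (intervocalic voicing): /p/ is a voiceless obstruent between vowels /u/ and /e/, so it voices to [b]. /zimdengupetgo/ → zimdengubetgo.
Rule 3 (regressive voicing assimilation): /t/ precedes the voiced obstruent /g/, so it voices to [d] by assimilation. /zimdengubetgo/ → zimdengubedgo.

zimdengubedgo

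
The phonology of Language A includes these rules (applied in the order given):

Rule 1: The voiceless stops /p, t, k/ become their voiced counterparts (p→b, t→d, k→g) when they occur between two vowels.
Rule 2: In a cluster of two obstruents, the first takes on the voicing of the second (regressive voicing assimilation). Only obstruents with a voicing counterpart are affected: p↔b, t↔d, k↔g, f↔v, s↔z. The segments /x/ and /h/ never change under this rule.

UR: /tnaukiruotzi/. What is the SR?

tnaugiruodzi

Rule 1 (intervocalic voicing): /k/ is a voiceless stop between vowels /u/ and /i/, so it voices to [g]. /tnaukiruotzi/ → tnaugiruotzi.
Rule 2 (regressive voicing assimilation): /t/ precedes the voiced obstruent /z/, so it voices to [d] by assimilation. /tnaugiruotzi/ → tnaugiruodzi.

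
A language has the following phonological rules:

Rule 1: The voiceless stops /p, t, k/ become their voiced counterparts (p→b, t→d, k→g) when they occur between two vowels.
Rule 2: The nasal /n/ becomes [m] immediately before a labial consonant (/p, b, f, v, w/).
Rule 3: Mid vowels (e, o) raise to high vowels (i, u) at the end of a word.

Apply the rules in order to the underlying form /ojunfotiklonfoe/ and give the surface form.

ojumfodiklomfoi

Rule 1 (intervocalic voicing): /t/ is a voiceless stop between vowels /o/ and /i/, so it voices to [d]. /ojunfotiklonfoe/ → ojunfodiklonfoe.
Rule 2 (nasal place assimilation): /n/ precedes the labial consonant /f/, so it assimilates in place to [m]. /n/ precedes the labial consonant /f/, so it assimilates in place to [m]. /ojunfodiklonfoe/ → ojumfodiklomfoe.
Rule 3 (final vowel raising): /e/ is a mid vowel in word-final position, so it raises to [i]. /ojumfodiklomfoe/ → ojumfodiklomfoi.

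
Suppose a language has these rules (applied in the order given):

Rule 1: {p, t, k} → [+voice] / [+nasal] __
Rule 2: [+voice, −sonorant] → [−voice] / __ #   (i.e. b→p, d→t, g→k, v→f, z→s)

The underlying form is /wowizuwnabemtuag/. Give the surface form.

Rule 1 (post-nasal voicing): /t/ is a voiceless stop immediately after the nasal /m/, so it voices to [d]. /wowizuwnabemtuag/ → wowizuwnabemduag.
Rule 2 (final devoicing): /g/ is a voiced obstruent in word-final position, so it devoices to [k]. /wowizuwnabemduag/ → wowizuwnabemduak.

wowizuwnabemduak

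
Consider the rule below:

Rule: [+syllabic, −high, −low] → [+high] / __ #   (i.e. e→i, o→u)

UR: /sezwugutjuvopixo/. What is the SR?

/o/ is a mid vowel in word-final position, so it raises to [u].
The other instances of /e/, /o/ do not occur in the required environment and remain unchanged.
Surface form: [sezwugutjuvopixu].

sezwugutjuvopixu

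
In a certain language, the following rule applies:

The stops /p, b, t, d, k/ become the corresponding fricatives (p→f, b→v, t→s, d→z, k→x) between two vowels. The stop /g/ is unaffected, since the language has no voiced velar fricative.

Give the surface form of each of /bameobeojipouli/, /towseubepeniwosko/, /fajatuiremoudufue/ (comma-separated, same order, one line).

/bameobeojipouli/: /b/ is a stop between vowels /o/ and /e/, so it spirantizes to the fricative [v]. /p/ is a stop between vowels /i/ and /o/, so it spirantizes to the fricative [f]. → [bameoveojifouli].
/towseubepeniwosko/: /b/ is a stop between vowels /u/ and /e/, so it spirantizes to the fricative [v]. /p/ is a stop between vowels /e/ and /e/, so it spirantizes to the fricative [f]. → [towseuvefeniwosko].
/fajatuiremoudufue/: /t/ is a stop between vowels /a/ and /u/, so it spirantizes to the fricative [s]. /d/ is a stop between vowels /u/ and /u/, so it spirantizes to the fricative [z]. → [fajasuiremouzufue].

bameoveojifouli, towseuvefeniwosko, fajasuiremouzufue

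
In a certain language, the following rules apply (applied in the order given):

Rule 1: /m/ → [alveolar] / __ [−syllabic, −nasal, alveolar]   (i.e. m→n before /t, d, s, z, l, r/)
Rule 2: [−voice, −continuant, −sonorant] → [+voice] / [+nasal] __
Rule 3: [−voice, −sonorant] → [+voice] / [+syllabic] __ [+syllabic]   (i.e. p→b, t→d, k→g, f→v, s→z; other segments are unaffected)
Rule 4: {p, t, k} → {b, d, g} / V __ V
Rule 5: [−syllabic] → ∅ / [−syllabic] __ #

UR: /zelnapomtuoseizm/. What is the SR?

zelnabonduozeiz

Rule 1 (nasal place assimilation): /m/ precedes the alveolar consonant /t/, so it assimilates in place to [n]. /zelnapomtuoseizm/ → zelnapontuoseizm.
Rule 2 (post-nasal voicing): /t/ is a voiceless stop immediately after the nasal /n/, so it voices to [d]. /zelnapontuoseizm/ → zelnaponduoseizm.
Rule 3 (intervocalic voicing): /p/ is a voiceless obstruent between vowels /a/ and /o/, so it voices to [b]. /s/ is a voiceless obstruent between vowels /o/ and /e/, so it voices to [z]. /zelnaponduoseizm/ → zelnabonduozeizm.
Rule 4 (intervocalic voicing): no segment meets the environment; /zelnabonduozeizm/ is unchanged.
Rule 5 (final cluster simplification): /m/ is the second consonant of a word-final cluster /zm/, so it deletes. /zelnabonduozeizm/ → zelnabonduozeiz.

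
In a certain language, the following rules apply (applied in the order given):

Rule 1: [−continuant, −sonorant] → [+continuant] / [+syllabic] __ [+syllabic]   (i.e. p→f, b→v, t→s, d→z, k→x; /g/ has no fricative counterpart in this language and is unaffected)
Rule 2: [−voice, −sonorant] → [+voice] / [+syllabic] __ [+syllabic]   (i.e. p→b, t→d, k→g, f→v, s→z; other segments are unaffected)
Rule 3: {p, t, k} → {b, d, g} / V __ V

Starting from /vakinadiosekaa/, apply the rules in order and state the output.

vaxinaziozexaa

Rule 1 (intervocalic spirantization): /k/ is a stop between vowels /a/ and /i/, so it spirantizes to the fricative [x]. /d/ is a stop between vowels /a/ and /i/, so it spirantizes to the fricative [z]. /k/ is a stop between vowels /e/ and /a/, so it spirantizes to the fricative [x]. /vakinadiosekaa/ → vaxinaziosexaa.
Rule 2 (intervocalic voicing): /s/ is a voiceless obstruent between vowels /o/ and /e/, so it voices to [z]. /vaxinaziosexaa/ → vaxinaziozexaa.
Rule 3 (intervocalic voicing): no segment meets the environment; /vaxinaziozexaa/ is unchanged.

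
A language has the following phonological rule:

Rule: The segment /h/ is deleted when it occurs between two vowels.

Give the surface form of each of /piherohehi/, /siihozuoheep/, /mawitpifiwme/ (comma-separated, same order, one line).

pieroei, siiozuoeep, mawitpifiwme

/piherohehi/: /h/ occurs between vowels /i/ and /e/, so it deletes. /h/ occurs between vowels /o/ and /e/, so it deletes. /h/ occurs between vowels /e/ and /i/, so it deletes. → [pieroei].
/siihozuoheep/: /h/ occurs between vowels /i/ and /o/, so it deletes. /h/ occurs between vowels /o/ and /e/, so it deletes. → [siiozuoeep].
/mawitpifiwme/: the rule's environment is not met; surfaces unchanged as [mawitpifiwme].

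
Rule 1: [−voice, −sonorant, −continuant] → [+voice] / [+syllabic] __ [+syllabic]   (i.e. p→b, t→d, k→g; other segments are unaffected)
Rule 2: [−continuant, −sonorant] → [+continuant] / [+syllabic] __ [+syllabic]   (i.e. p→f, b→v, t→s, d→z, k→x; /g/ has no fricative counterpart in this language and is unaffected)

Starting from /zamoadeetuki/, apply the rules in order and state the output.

zamoazeezugi

Rule 1 (intervocalic voicing): /t/ is a voiceless stop between vowels /e/ and /u/, so it voices to [d]. /k/ is a voiceless stop between vowels /u/ and /i/, so it voices to [g]. /zamoadeetuki/ → zamoadeedugi.
Rule 2 (intervocalic spirantization): /d/ is a stop between vowels /a/ and /e/, so it spirantizes to the fricative [z]. /d/ is a stop between vowels /e/ and /u/, so it spirantizes to the fricative [z]. /zamoadeedugi/ → zamoazeezugi.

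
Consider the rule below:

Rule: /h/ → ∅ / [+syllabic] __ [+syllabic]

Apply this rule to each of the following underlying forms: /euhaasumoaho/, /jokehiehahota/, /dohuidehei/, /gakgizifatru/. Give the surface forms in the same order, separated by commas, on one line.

/euhaasumoaho/: /h/ occurs between vowels /u/ and /a/, so it deletes. /h/ occurs between vowels /a/ and /o/, so it deletes. → [euaasumoao].
/jokehiehahota/: /h/ occurs between vowels /e/ and /i/, so it deletes. /h/ occurs between vowels /e/ and /a/, so it deletes. /h/ occurs between vowels /a/ and /o/, so it deletes. → [jokeieaota].
/dohuidehei/: /h/ occurs between vowels /o/ and /u/, so it deletes. /h/ occurs between vowels /e/ and /e/, so it deletes. → [douideei].
/gakgizifatru/: the rule's environment is not met; surfaces unchanged as [gakgizifatru].

euaasumoao, jokeieaota, douideei, gakgizifatru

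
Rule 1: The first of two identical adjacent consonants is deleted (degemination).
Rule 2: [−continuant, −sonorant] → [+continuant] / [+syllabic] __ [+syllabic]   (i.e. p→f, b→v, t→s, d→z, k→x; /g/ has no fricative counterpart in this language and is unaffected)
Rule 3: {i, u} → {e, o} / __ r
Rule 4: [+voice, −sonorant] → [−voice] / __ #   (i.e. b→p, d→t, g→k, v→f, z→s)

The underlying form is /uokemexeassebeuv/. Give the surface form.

uoxemexeaseveuf

Rule 1 (degemination): /ss/ is a geminate; the first /s/ deletes. /uokemexeassebeuv/ → uokemexeasebeuv.
Rule 2 (intervocalic spirantization): /k/ is a stop between vowels /o/ and /e/, so it spirantizes to the fricative [x]. /b/ is a stop between vowels /e/ and /e/, so it spirantizes to the fricative [v]. /uokemexeasebeuv/ → uoxemexeaseveuv.
Rule 3 (pre-rhotic lowering): no segment meets the environment; /uoxemexeaseveuv/ is unchanged.
Rule 4 (final devoicing): /v/ is a voiced obstruent in word-final position, so it devoices to [f]. /uoxemexeaseveuv/ → uoxemexeaseveuf.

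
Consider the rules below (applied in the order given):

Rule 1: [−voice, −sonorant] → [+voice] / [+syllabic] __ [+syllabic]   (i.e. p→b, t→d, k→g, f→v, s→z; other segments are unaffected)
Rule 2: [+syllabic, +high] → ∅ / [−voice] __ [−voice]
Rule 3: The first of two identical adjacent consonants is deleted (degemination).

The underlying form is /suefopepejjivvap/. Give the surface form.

Rule 1 (intervocalic voicing): /f/ is a voiceless obstruent between vowels /e/ and /o/, so it voices to [v]. /p/ is a voiceless obstruent between vowels /o/ and /e/, so it voices to [b]. /p/ is a voiceless obstruent between vowels /e/ and /e/, so it voices to [b]. /suefopepejjivvap/ → suevobebejjivvap.
Rule 2 (high vowel syncope): no segment meets the environment; /suevobebejjivvap/ is unchanged.
Rule 3 (degemination): /jj/ is a geminate; the first /j/ deletes. /vv/ is a geminate; the first /v/ deletes. /suevobebejjivvap/ → suevobebejivap.

suevobebejivap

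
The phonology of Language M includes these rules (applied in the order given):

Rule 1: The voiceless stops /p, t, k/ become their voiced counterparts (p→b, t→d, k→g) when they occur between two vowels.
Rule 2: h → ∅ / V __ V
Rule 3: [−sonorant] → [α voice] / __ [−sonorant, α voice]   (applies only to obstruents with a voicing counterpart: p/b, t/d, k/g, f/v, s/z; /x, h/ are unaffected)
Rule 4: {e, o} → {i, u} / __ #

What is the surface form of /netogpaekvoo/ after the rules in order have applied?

Rule 1 (intervocalic voicing): /t/ is a voiceless stop between vowels /e/ and /o/, so it voices to [d]. /netogpaekvoo/ → nedogpaekvoo.
Rule 2 (intervocalic h-deletion): no segment meets the environment; /nedogpaekvoo/ is unchanged.
Rule 3 (regressive voicing assimilation): /g/ precedes the voiceless obstruent /p/, so it devoices to [k] by assimilation. /k/ precedes the voiced obstruent /v/, so it voices to [g] by assimilation. /nedogpaekvoo/ → nedokpaegvoo.
Rule 4 (final vowel raising): /o/ is a mid vowel in word-final position, so it raises to [u]. /nedokpaegvoo/ → nedokpaegvou.

nedokpaegvou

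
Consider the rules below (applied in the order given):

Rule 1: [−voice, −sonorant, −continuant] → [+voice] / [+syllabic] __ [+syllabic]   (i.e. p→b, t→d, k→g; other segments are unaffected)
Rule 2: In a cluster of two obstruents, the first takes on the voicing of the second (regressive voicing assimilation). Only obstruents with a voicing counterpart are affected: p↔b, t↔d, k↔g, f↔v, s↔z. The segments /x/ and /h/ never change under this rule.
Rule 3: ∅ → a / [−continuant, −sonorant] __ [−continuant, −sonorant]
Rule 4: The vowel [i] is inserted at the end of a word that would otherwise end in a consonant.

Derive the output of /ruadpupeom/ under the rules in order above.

ruatapubeomi

Rule 1 (intervocalic voicing): /p/ is a voiceless stop between vowels /u/ and /e/, so it voices to [b]. /ruadpupeom/ → ruadpubeom.
Rule 2 (regressive voicing assimilation): /d/ precedes the voiceless obstruent /p/, so it devoices to [t] by assimilation. /ruadpubeom/ → ruatpubeom.
Rule 3 (stop-cluster a-epenthesis): /t/ and /p/ form a stop–stop cluster, so [a] is inserted between them. /ruatpubeom/ → ruatapubeom.
Rule 4 (final i-epenthesis): the form ends in the consonant /m/, so [i] is inserted word-finally. /ruatapubeom/ → ruatapubeomi.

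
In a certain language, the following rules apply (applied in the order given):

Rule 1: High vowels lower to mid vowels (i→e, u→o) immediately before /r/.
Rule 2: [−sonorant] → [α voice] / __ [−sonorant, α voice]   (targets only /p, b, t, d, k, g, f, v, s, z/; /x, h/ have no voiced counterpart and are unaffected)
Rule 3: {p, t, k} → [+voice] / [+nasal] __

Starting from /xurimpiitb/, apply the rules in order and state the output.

xorimbiidb

Rule 1 (pre-rhotic lowering): /u/ is a high vowel immediately before /r/, so it lowers to [o]. /xurimpiitb/ → xorimpiitb.
Rule 2 (regressive voicing assimilation): /t/ precedes the voiced obstruent /b/, so it voices to [d] by assimilation. /xorimpiitb/ → xorimpiidb.
Rule 3 (post-nasal voicing): /p/ is a voiceless stop immediately after the nasal /m/, so it voices to [b]. /xorimpiidb/ → xorimbiidb.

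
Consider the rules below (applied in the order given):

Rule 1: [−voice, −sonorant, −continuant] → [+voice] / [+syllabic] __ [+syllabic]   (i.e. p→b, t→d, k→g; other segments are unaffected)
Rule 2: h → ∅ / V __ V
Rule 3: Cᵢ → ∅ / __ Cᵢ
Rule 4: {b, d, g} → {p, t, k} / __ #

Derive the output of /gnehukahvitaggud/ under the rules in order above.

gneugahvidagut

Rule 1 (intervocalic voicing): /k/ is a voiceless stop between vowels /u/ and /a/, so it voices to [g]. /t/ is a voiceless stop between vowels /i/ and /a/, so it voices to [d]. /gnehukahvitaggud/ → gnehugahvidaggud.
Rule 2 (intervocalic h-deletion): /h/ occurs between vowels /e/ and /u/, so it deletes. /gnehugahvidaggud/ → gneugahvidaggud.
Rule 3 (degemination): /gg/ is a geminate; the first /g/ deletes. /gneugahvidaggud/ → gneugahvidagud.
Rule 4 (final devoicing): /d/ is a voiced stop in word-final position, so it devoices to [t]. /gneugahvidagud/ → gneugahvidagut.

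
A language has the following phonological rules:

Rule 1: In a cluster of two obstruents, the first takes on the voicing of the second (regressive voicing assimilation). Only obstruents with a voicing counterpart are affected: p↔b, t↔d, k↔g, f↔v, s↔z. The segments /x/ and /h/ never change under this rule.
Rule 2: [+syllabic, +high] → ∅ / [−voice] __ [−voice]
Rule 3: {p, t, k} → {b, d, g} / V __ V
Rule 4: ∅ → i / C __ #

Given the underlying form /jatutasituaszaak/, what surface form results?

jattastuazzaaki

Rule 1 (regressive voicing assimilation): /s/ precedes the voiced obstruent /z/, so it voices to [z] by assimilation. /jatutasituaszaak/ → jatutasituazzaak.
Rule 2 (high vowel syncope): /u/ is a high vowel flanked by voiceless consonants /t/ and /t/, so it deletes. /i/ is a high vowel flanked by voiceless consonants /s/ and /t/, so it deletes. /jatutasituazzaak/ → jattastuazzaak.
Rule 3 (intervocalic voicing): no segment meets the environment; /jattastuazzaak/ is unchanged.
Rule 4 (final i-epenthesis): the form ends in the consonant /k/, so [i] is inserted word-finally. /jattastuazzaak/ → jattastuazzaaki.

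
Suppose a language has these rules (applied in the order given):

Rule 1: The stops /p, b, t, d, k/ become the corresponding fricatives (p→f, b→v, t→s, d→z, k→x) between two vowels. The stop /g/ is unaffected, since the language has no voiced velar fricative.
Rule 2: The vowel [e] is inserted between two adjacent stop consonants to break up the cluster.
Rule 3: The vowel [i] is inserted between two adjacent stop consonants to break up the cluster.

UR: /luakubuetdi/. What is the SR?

luaxuvuetedi

Rule 1 (intervocalic spirantization): /k/ is a stop between vowels /a/ and /u/, so it spirantizes to the fricative [x]. /b/ is a stop between vowels /u/ and /u/, so it spirantizes to the fricative [v]. /luakubuetdi/ → luaxuvuetdi.
Rule 2 (stop-cluster e-epenthesis): /t/ and /d/ form a stop–stop cluster, so [e] is inserted between them. /luaxuvuetdi/ → luaxuvuetedi.
Rule 3 (stop-cluster i-epenthesis): no segment meets the environment; /luaxuvuetedi/ is unchanged.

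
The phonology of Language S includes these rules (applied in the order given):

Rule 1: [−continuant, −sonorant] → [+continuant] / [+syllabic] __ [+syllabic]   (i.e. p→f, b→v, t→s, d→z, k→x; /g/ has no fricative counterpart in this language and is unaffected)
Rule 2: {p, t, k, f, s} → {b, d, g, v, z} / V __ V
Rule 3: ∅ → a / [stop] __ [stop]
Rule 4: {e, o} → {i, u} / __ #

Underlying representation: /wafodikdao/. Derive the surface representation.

wavozikadau

Rule 1 (intervocalic spirantization): /d/ is a stop between vowels /o/ and /i/, so it spirantizes to the fricative [z]. /wafodikdao/ → wafozikdao.
Rule 2 (intervocalic voicing): /f/ is a voiceless obstruent between vowels /a/ and /o/, so it voices to [v]. /wafozikdao/ → wavozikdao.
Rule 3 (stop-cluster a-epenthesis): /k/ and /d/ form a stop–stop cluster, so [a] is inserted between them. /wavozikdao/ → wavozikadao.
Rule 4 (final vowel raising): /o/ is a mid vowel in word-final position, so it raises to [u]. /wavozikadao/ → wavozikadau.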